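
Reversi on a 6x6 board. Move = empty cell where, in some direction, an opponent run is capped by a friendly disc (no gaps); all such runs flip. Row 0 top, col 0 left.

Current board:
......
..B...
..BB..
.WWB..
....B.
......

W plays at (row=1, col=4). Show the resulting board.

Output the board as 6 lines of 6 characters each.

Place W at (1,4); scan 8 dirs for brackets.
Dir NW: first cell '.' (not opp) -> no flip
Dir N: first cell '.' (not opp) -> no flip
Dir NE: first cell '.' (not opp) -> no flip
Dir W: first cell '.' (not opp) -> no flip
Dir E: first cell '.' (not opp) -> no flip
Dir SW: opp run (2,3) capped by W -> flip
Dir S: first cell '.' (not opp) -> no flip
Dir SE: first cell '.' (not opp) -> no flip
All flips: (2,3)

Answer: ......
..B.W.
..BW..
.WWB..
....B.
......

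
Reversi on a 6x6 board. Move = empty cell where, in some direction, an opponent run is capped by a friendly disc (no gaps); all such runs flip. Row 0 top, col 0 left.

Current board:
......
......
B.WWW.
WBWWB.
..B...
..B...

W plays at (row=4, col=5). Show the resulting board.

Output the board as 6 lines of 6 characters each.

Answer: ......
......
B.WWW.
WBWWW.
..B..W
..B...

Derivation:
Place W at (4,5); scan 8 dirs for brackets.
Dir NW: opp run (3,4) capped by W -> flip
Dir N: first cell '.' (not opp) -> no flip
Dir NE: edge -> no flip
Dir W: first cell '.' (not opp) -> no flip
Dir E: edge -> no flip
Dir SW: first cell '.' (not opp) -> no flip
Dir S: first cell '.' (not opp) -> no flip
Dir SE: edge -> no flip
All flips: (3,4)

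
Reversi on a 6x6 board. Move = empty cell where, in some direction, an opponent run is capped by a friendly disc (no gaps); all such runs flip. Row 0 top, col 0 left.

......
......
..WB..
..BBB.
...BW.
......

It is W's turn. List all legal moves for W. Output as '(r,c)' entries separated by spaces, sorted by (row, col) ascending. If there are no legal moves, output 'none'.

Answer: (2,4) (4,2)

Derivation:
(1,2): no bracket -> illegal
(1,3): no bracket -> illegal
(1,4): no bracket -> illegal
(2,1): no bracket -> illegal
(2,4): flips 2 -> legal
(2,5): no bracket -> illegal
(3,1): no bracket -> illegal
(3,5): no bracket -> illegal
(4,1): no bracket -> illegal
(4,2): flips 2 -> legal
(4,5): no bracket -> illegal
(5,2): no bracket -> illegal
(5,3): no bracket -> illegal
(5,4): no bracket -> illegal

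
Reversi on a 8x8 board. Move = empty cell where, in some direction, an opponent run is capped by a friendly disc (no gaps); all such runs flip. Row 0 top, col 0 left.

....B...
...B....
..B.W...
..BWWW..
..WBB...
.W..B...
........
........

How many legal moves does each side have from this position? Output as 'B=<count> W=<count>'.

-- B to move --
(1,4): flips 2 -> legal
(1,5): no bracket -> illegal
(2,3): flips 1 -> legal
(2,5): flips 1 -> legal
(2,6): flips 1 -> legal
(3,1): no bracket -> illegal
(3,6): flips 3 -> legal
(4,0): no bracket -> illegal
(4,1): flips 1 -> legal
(4,5): no bracket -> illegal
(4,6): flips 2 -> legal
(5,0): no bracket -> illegal
(5,2): flips 1 -> legal
(5,3): no bracket -> illegal
(6,0): no bracket -> illegal
(6,1): no bracket -> illegal
(6,2): no bracket -> illegal
B mobility = 8
-- W to move --
(0,2): flips 1 -> legal
(0,3): no bracket -> illegal
(0,5): no bracket -> illegal
(1,1): flips 1 -> legal
(1,2): flips 2 -> legal
(1,4): no bracket -> illegal
(1,5): no bracket -> illegal
(2,1): no bracket -> illegal
(2,3): no bracket -> illegal
(3,1): flips 1 -> legal
(4,1): no bracket -> illegal
(4,5): flips 2 -> legal
(5,2): flips 1 -> legal
(5,3): flips 2 -> legal
(5,5): flips 1 -> legal
(6,3): no bracket -> illegal
(6,4): flips 2 -> legal
(6,5): no bracket -> illegal
W mobility = 9

Answer: B=8 W=9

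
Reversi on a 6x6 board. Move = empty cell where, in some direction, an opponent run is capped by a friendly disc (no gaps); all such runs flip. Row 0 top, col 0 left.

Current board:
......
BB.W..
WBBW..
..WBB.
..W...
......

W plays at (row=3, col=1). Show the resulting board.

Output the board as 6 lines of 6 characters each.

Answer: ......
BB.W..
WBWW..
.WWBB.
..W...
......

Derivation:
Place W at (3,1); scan 8 dirs for brackets.
Dir NW: first cell 'W' (not opp) -> no flip
Dir N: opp run (2,1) (1,1), next='.' -> no flip
Dir NE: opp run (2,2) capped by W -> flip
Dir W: first cell '.' (not opp) -> no flip
Dir E: first cell 'W' (not opp) -> no flip
Dir SW: first cell '.' (not opp) -> no flip
Dir S: first cell '.' (not opp) -> no flip
Dir SE: first cell 'W' (not opp) -> no flip
All flips: (2,2)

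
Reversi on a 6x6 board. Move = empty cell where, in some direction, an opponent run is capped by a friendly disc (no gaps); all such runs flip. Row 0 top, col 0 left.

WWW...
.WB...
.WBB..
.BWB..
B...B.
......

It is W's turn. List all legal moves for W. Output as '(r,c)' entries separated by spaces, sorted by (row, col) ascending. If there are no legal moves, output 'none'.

(0,3): flips 1 -> legal
(1,3): flips 1 -> legal
(1,4): flips 1 -> legal
(2,0): no bracket -> illegal
(2,4): flips 2 -> legal
(3,0): flips 1 -> legal
(3,4): flips 3 -> legal
(3,5): no bracket -> illegal
(4,1): flips 1 -> legal
(4,2): no bracket -> illegal
(4,3): no bracket -> illegal
(4,5): no bracket -> illegal
(5,0): no bracket -> illegal
(5,1): no bracket -> illegal
(5,3): no bracket -> illegal
(5,4): no bracket -> illegal
(5,5): flips 3 -> legal

Answer: (0,3) (1,3) (1,4) (2,4) (3,0) (3,4) (4,1) (5,5)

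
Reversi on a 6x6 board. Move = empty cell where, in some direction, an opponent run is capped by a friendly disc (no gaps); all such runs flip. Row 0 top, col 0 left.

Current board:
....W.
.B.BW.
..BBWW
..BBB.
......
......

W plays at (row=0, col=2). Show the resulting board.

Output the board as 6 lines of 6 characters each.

Answer: ..W.W.
.B.WW.
..BBWW
..BBB.
......
......

Derivation:
Place W at (0,2); scan 8 dirs for brackets.
Dir NW: edge -> no flip
Dir N: edge -> no flip
Dir NE: edge -> no flip
Dir W: first cell '.' (not opp) -> no flip
Dir E: first cell '.' (not opp) -> no flip
Dir SW: opp run (1,1), next='.' -> no flip
Dir S: first cell '.' (not opp) -> no flip
Dir SE: opp run (1,3) capped by W -> flip
All flips: (1,3)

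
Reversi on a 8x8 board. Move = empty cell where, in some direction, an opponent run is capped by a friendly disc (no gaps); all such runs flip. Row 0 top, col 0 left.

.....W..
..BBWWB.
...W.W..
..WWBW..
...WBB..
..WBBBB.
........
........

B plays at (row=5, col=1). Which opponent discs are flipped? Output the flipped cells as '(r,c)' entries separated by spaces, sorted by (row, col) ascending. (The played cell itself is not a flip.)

Answer: (5,2)

Derivation:
Dir NW: first cell '.' (not opp) -> no flip
Dir N: first cell '.' (not opp) -> no flip
Dir NE: first cell '.' (not opp) -> no flip
Dir W: first cell '.' (not opp) -> no flip
Dir E: opp run (5,2) capped by B -> flip
Dir SW: first cell '.' (not opp) -> no flip
Dir S: first cell '.' (not opp) -> no flip
Dir SE: first cell '.' (not opp) -> no flip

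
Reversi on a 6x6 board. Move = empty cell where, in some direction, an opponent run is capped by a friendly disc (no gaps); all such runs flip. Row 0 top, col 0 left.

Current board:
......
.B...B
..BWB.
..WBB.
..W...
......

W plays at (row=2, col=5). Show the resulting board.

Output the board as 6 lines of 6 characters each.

Answer: ......
.B...B
..BWWW
..WBB.
..W...
......

Derivation:
Place W at (2,5); scan 8 dirs for brackets.
Dir NW: first cell '.' (not opp) -> no flip
Dir N: opp run (1,5), next='.' -> no flip
Dir NE: edge -> no flip
Dir W: opp run (2,4) capped by W -> flip
Dir E: edge -> no flip
Dir SW: opp run (3,4), next='.' -> no flip
Dir S: first cell '.' (not opp) -> no flip
Dir SE: edge -> no flip
All flips: (2,4)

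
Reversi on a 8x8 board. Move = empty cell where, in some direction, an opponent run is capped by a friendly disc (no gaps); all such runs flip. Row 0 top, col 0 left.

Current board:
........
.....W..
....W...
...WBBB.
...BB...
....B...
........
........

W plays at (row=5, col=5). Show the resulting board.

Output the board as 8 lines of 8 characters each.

Place W at (5,5); scan 8 dirs for brackets.
Dir NW: opp run (4,4) capped by W -> flip
Dir N: first cell '.' (not opp) -> no flip
Dir NE: first cell '.' (not opp) -> no flip
Dir W: opp run (5,4), next='.' -> no flip
Dir E: first cell '.' (not opp) -> no flip
Dir SW: first cell '.' (not opp) -> no flip
Dir S: first cell '.' (not opp) -> no flip
Dir SE: first cell '.' (not opp) -> no flip
All flips: (4,4)

Answer: ........
.....W..
....W...
...WBBB.
...BW...
....BW..
........
........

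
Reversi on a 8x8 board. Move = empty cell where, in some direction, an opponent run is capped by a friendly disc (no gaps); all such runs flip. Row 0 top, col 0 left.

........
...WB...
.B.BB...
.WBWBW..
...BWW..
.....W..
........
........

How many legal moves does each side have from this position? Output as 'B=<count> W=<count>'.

Answer: B=10 W=6

Derivation:
-- B to move --
(0,2): flips 1 -> legal
(0,3): flips 1 -> legal
(0,4): no bracket -> illegal
(1,2): flips 1 -> legal
(2,0): no bracket -> illegal
(2,2): no bracket -> illegal
(2,5): no bracket -> illegal
(2,6): no bracket -> illegal
(3,0): flips 1 -> legal
(3,6): flips 1 -> legal
(4,0): no bracket -> illegal
(4,1): flips 1 -> legal
(4,2): flips 1 -> legal
(4,6): flips 3 -> legal
(5,3): no bracket -> illegal
(5,4): flips 1 -> legal
(5,6): flips 1 -> legal
(6,4): no bracket -> illegal
(6,5): no bracket -> illegal
(6,6): no bracket -> illegal
B mobility = 10
-- W to move --
(0,3): no bracket -> illegal
(0,4): flips 3 -> legal
(0,5): no bracket -> illegal
(1,0): no bracket -> illegal
(1,1): flips 1 -> legal
(1,2): flips 2 -> legal
(1,5): flips 2 -> legal
(2,0): no bracket -> illegal
(2,2): no bracket -> illegal
(2,5): no bracket -> illegal
(3,0): no bracket -> illegal
(4,1): no bracket -> illegal
(4,2): flips 1 -> legal
(5,2): no bracket -> illegal
(5,3): flips 1 -> legal
(5,4): no bracket -> illegal
W mobility = 6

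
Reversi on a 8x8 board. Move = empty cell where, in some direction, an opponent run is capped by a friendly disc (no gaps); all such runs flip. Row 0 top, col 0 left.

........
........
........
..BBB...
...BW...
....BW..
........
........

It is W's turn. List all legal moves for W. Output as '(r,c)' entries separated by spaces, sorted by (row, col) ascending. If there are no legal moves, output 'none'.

Answer: (2,2) (2,4) (4,2) (5,3) (6,4)

Derivation:
(2,1): no bracket -> illegal
(2,2): flips 1 -> legal
(2,3): no bracket -> illegal
(2,4): flips 1 -> legal
(2,5): no bracket -> illegal
(3,1): no bracket -> illegal
(3,5): no bracket -> illegal
(4,1): no bracket -> illegal
(4,2): flips 1 -> legal
(4,5): no bracket -> illegal
(5,2): no bracket -> illegal
(5,3): flips 1 -> legal
(6,3): no bracket -> illegal
(6,4): flips 1 -> legal
(6,5): no bracket -> illegal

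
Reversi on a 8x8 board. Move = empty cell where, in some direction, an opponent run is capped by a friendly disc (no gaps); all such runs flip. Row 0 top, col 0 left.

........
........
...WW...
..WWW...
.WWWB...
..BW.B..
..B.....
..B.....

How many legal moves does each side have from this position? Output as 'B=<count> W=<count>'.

Answer: B=6 W=8

Derivation:
-- B to move --
(1,2): no bracket -> illegal
(1,3): no bracket -> illegal
(1,4): flips 2 -> legal
(1,5): no bracket -> illegal
(2,1): no bracket -> illegal
(2,2): flips 3 -> legal
(2,5): flips 2 -> legal
(3,0): flips 1 -> legal
(3,1): no bracket -> illegal
(3,5): no bracket -> illegal
(4,0): flips 3 -> legal
(4,5): no bracket -> illegal
(5,0): no bracket -> illegal
(5,1): no bracket -> illegal
(5,4): flips 1 -> legal
(6,3): no bracket -> illegal
(6,4): no bracket -> illegal
B mobility = 6
-- W to move --
(3,5): flips 1 -> legal
(4,5): flips 1 -> legal
(4,6): no bracket -> illegal
(5,1): flips 1 -> legal
(5,4): flips 1 -> legal
(5,6): no bracket -> illegal
(6,1): flips 1 -> legal
(6,3): flips 1 -> legal
(6,4): no bracket -> illegal
(6,5): no bracket -> illegal
(6,6): flips 2 -> legal
(7,1): flips 1 -> legal
(7,3): no bracket -> illegal
W mobility = 8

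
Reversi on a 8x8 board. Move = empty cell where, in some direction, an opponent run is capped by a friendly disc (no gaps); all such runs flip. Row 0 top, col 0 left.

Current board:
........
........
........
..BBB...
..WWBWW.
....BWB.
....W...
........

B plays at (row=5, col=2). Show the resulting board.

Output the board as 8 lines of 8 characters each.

Place B at (5,2); scan 8 dirs for brackets.
Dir NW: first cell '.' (not opp) -> no flip
Dir N: opp run (4,2) capped by B -> flip
Dir NE: opp run (4,3) capped by B -> flip
Dir W: first cell '.' (not opp) -> no flip
Dir E: first cell '.' (not opp) -> no flip
Dir SW: first cell '.' (not opp) -> no flip
Dir S: first cell '.' (not opp) -> no flip
Dir SE: first cell '.' (not opp) -> no flip
All flips: (4,2) (4,3)

Answer: ........
........
........
..BBB...
..BBBWW.
..B.BWB.
....W...
........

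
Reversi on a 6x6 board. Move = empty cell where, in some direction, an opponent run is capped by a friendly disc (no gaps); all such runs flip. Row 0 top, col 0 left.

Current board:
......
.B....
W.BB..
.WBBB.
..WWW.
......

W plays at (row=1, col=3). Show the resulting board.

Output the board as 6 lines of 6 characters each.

Place W at (1,3); scan 8 dirs for brackets.
Dir NW: first cell '.' (not opp) -> no flip
Dir N: first cell '.' (not opp) -> no flip
Dir NE: first cell '.' (not opp) -> no flip
Dir W: first cell '.' (not opp) -> no flip
Dir E: first cell '.' (not opp) -> no flip
Dir SW: opp run (2,2) capped by W -> flip
Dir S: opp run (2,3) (3,3) capped by W -> flip
Dir SE: first cell '.' (not opp) -> no flip
All flips: (2,2) (2,3) (3,3)

Answer: ......
.B.W..
W.WW..
.WBWB.
..WWW.
......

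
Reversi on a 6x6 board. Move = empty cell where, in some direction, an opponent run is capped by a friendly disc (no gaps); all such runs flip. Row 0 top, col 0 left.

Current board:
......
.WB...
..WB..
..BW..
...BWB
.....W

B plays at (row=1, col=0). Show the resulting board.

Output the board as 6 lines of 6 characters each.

Answer: ......
BBB...
..WB..
..BW..
...BWB
.....W

Derivation:
Place B at (1,0); scan 8 dirs for brackets.
Dir NW: edge -> no flip
Dir N: first cell '.' (not opp) -> no flip
Dir NE: first cell '.' (not opp) -> no flip
Dir W: edge -> no flip
Dir E: opp run (1,1) capped by B -> flip
Dir SW: edge -> no flip
Dir S: first cell '.' (not opp) -> no flip
Dir SE: first cell '.' (not opp) -> no flip
All flips: (1,1)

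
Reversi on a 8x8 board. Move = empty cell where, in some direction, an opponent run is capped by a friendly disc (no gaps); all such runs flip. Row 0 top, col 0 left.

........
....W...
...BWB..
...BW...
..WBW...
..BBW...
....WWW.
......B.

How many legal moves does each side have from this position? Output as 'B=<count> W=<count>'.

-- B to move --
(0,3): flips 1 -> legal
(0,4): no bracket -> illegal
(0,5): flips 1 -> legal
(1,3): no bracket -> illegal
(1,5): flips 1 -> legal
(3,1): flips 1 -> legal
(3,2): flips 1 -> legal
(3,5): flips 2 -> legal
(4,1): flips 1 -> legal
(4,5): flips 2 -> legal
(5,1): flips 1 -> legal
(5,5): flips 2 -> legal
(5,6): flips 1 -> legal
(5,7): no bracket -> illegal
(6,3): no bracket -> illegal
(6,7): no bracket -> illegal
(7,3): no bracket -> illegal
(7,4): no bracket -> illegal
(7,5): flips 1 -> legal
(7,7): no bracket -> illegal
B mobility = 12
-- W to move --
(1,2): flips 1 -> legal
(1,3): no bracket -> illegal
(1,5): no bracket -> illegal
(1,6): flips 1 -> legal
(2,2): flips 2 -> legal
(2,6): flips 1 -> legal
(3,2): flips 3 -> legal
(3,5): no bracket -> illegal
(3,6): flips 1 -> legal
(4,1): no bracket -> illegal
(5,1): flips 2 -> legal
(6,1): flips 2 -> legal
(6,2): flips 2 -> legal
(6,3): no bracket -> illegal
(6,7): no bracket -> illegal
(7,5): no bracket -> illegal
(7,7): no bracket -> illegal
W mobility = 9

Answer: B=12 W=9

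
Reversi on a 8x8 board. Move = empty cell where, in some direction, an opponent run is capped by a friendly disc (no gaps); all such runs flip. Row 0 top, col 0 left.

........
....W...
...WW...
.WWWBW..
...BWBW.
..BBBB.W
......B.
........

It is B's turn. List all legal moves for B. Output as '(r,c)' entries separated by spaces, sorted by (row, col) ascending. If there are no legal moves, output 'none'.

Answer: (0,4) (1,2) (1,3) (2,1) (2,2) (2,5) (2,6) (3,0) (3,6) (3,7) (4,7)

Derivation:
(0,3): no bracket -> illegal
(0,4): flips 2 -> legal
(0,5): no bracket -> illegal
(1,2): flips 1 -> legal
(1,3): flips 2 -> legal
(1,5): no bracket -> illegal
(2,0): no bracket -> illegal
(2,1): flips 1 -> legal
(2,2): flips 2 -> legal
(2,5): flips 1 -> legal
(2,6): flips 2 -> legal
(3,0): flips 3 -> legal
(3,6): flips 1 -> legal
(3,7): flips 1 -> legal
(4,0): no bracket -> illegal
(4,1): no bracket -> illegal
(4,2): no bracket -> illegal
(4,7): flips 1 -> legal
(5,6): no bracket -> illegal
(6,7): no bracket -> illegal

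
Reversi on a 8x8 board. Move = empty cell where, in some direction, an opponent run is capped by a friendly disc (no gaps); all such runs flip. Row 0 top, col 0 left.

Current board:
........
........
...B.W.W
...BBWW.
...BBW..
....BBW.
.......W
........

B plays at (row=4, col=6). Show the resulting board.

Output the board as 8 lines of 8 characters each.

Answer: ........
........
...B.W.W
...BBWW.
...BBBB.
....BBW.
.......W
........

Derivation:
Place B at (4,6); scan 8 dirs for brackets.
Dir NW: opp run (3,5), next='.' -> no flip
Dir N: opp run (3,6), next='.' -> no flip
Dir NE: first cell '.' (not opp) -> no flip
Dir W: opp run (4,5) capped by B -> flip
Dir E: first cell '.' (not opp) -> no flip
Dir SW: first cell 'B' (not opp) -> no flip
Dir S: opp run (5,6), next='.' -> no flip
Dir SE: first cell '.' (not opp) -> no flip
All flips: (4,5)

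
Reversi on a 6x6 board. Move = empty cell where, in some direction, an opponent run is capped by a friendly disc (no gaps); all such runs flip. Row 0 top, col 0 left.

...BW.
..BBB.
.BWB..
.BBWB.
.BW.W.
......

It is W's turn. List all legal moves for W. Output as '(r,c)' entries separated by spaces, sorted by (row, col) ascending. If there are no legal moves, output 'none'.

(0,1): no bracket -> illegal
(0,2): flips 2 -> legal
(0,5): no bracket -> illegal
(1,0): no bracket -> illegal
(1,1): no bracket -> illegal
(1,5): no bracket -> illegal
(2,0): flips 2 -> legal
(2,4): flips 3 -> legal
(2,5): no bracket -> illegal
(3,0): flips 2 -> legal
(3,5): flips 1 -> legal
(4,0): flips 2 -> legal
(4,3): no bracket -> illegal
(4,5): no bracket -> illegal
(5,0): no bracket -> illegal
(5,1): no bracket -> illegal
(5,2): no bracket -> illegal

Answer: (0,2) (2,0) (2,4) (3,0) (3,5) (4,0)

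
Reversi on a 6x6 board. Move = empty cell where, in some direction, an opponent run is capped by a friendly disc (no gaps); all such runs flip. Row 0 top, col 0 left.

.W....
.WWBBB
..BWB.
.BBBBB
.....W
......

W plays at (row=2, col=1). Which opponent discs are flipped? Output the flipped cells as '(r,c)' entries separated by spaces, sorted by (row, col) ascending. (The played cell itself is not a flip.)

Dir NW: first cell '.' (not opp) -> no flip
Dir N: first cell 'W' (not opp) -> no flip
Dir NE: first cell 'W' (not opp) -> no flip
Dir W: first cell '.' (not opp) -> no flip
Dir E: opp run (2,2) capped by W -> flip
Dir SW: first cell '.' (not opp) -> no flip
Dir S: opp run (3,1), next='.' -> no flip
Dir SE: opp run (3,2), next='.' -> no flip

Answer: (2,2)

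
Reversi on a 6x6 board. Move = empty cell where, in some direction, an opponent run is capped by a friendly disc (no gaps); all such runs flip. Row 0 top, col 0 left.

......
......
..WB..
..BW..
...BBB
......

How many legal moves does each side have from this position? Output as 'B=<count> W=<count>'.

Answer: B=4 W=6

Derivation:
-- B to move --
(1,1): flips 2 -> legal
(1,2): flips 1 -> legal
(1,3): no bracket -> illegal
(2,1): flips 1 -> legal
(2,4): no bracket -> illegal
(3,1): no bracket -> illegal
(3,4): flips 1 -> legal
(4,2): no bracket -> illegal
B mobility = 4
-- W to move --
(1,2): no bracket -> illegal
(1,3): flips 1 -> legal
(1,4): no bracket -> illegal
(2,1): no bracket -> illegal
(2,4): flips 1 -> legal
(3,1): flips 1 -> legal
(3,4): no bracket -> illegal
(3,5): no bracket -> illegal
(4,1): no bracket -> illegal
(4,2): flips 1 -> legal
(5,2): no bracket -> illegal
(5,3): flips 1 -> legal
(5,4): no bracket -> illegal
(5,5): flips 1 -> legal
W mobility = 6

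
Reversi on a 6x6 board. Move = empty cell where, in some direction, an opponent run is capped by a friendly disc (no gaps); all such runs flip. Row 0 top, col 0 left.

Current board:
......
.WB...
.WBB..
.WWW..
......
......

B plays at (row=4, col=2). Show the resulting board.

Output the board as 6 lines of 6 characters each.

Answer: ......
.WB...
.WBB..
.WBW..
..B...
......

Derivation:
Place B at (4,2); scan 8 dirs for brackets.
Dir NW: opp run (3,1), next='.' -> no flip
Dir N: opp run (3,2) capped by B -> flip
Dir NE: opp run (3,3), next='.' -> no flip
Dir W: first cell '.' (not opp) -> no flip
Dir E: first cell '.' (not opp) -> no flip
Dir SW: first cell '.' (not opp) -> no flip
Dir S: first cell '.' (not opp) -> no flip
Dir SE: first cell '.' (not opp) -> no flip
All flips: (3,2)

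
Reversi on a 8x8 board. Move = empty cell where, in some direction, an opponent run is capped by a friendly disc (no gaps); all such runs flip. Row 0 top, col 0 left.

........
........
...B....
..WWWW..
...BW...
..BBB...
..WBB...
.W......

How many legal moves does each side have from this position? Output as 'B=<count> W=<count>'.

-- B to move --
(2,1): flips 1 -> legal
(2,2): no bracket -> illegal
(2,4): flips 2 -> legal
(2,5): flips 1 -> legal
(2,6): flips 2 -> legal
(3,1): no bracket -> illegal
(3,6): no bracket -> illegal
(4,1): flips 1 -> legal
(4,2): no bracket -> illegal
(4,5): flips 2 -> legal
(4,6): no bracket -> illegal
(5,1): no bracket -> illegal
(5,5): no bracket -> illegal
(6,0): no bracket -> illegal
(6,1): flips 1 -> legal
(7,0): no bracket -> illegal
(7,2): flips 1 -> legal
(7,3): no bracket -> illegal
B mobility = 8
-- W to move --
(1,2): flips 1 -> legal
(1,3): flips 1 -> legal
(1,4): flips 1 -> legal
(2,2): no bracket -> illegal
(2,4): no bracket -> illegal
(4,1): no bracket -> illegal
(4,2): flips 2 -> legal
(4,5): no bracket -> illegal
(5,1): no bracket -> illegal
(5,5): no bracket -> illegal
(6,1): flips 2 -> legal
(6,5): flips 4 -> legal
(7,2): no bracket -> illegal
(7,3): flips 3 -> legal
(7,4): flips 2 -> legal
(7,5): no bracket -> illegal
W mobility = 8

Answer: B=8 W=8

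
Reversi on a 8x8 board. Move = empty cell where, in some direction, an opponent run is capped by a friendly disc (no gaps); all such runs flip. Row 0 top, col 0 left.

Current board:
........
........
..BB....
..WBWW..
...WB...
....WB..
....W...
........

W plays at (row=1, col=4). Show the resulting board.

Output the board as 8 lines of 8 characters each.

Answer: ........
....W...
..BW....
..WBWW..
...WB...
....WB..
....W...
........

Derivation:
Place W at (1,4); scan 8 dirs for brackets.
Dir NW: first cell '.' (not opp) -> no flip
Dir N: first cell '.' (not opp) -> no flip
Dir NE: first cell '.' (not opp) -> no flip
Dir W: first cell '.' (not opp) -> no flip
Dir E: first cell '.' (not opp) -> no flip
Dir SW: opp run (2,3) capped by W -> flip
Dir S: first cell '.' (not opp) -> no flip
Dir SE: first cell '.' (not opp) -> no flip
All flips: (2,3)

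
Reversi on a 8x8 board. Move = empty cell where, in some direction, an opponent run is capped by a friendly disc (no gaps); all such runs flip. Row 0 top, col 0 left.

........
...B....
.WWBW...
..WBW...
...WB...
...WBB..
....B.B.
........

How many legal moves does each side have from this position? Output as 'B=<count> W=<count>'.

-- B to move --
(1,0): flips 3 -> legal
(1,1): flips 1 -> legal
(1,2): no bracket -> illegal
(1,4): flips 2 -> legal
(1,5): flips 1 -> legal
(2,0): flips 2 -> legal
(2,5): flips 1 -> legal
(3,0): no bracket -> illegal
(3,1): flips 2 -> legal
(3,5): flips 2 -> legal
(4,1): flips 1 -> legal
(4,2): flips 2 -> legal
(4,5): flips 1 -> legal
(5,2): flips 1 -> legal
(6,2): flips 1 -> legal
(6,3): flips 2 -> legal
B mobility = 14
-- W to move --
(0,2): flips 1 -> legal
(0,3): flips 3 -> legal
(0,4): flips 1 -> legal
(1,2): flips 1 -> legal
(1,4): flips 1 -> legal
(3,5): flips 1 -> legal
(4,2): flips 1 -> legal
(4,5): flips 1 -> legal
(4,6): no bracket -> illegal
(5,6): flips 2 -> legal
(5,7): no bracket -> illegal
(6,3): no bracket -> illegal
(6,5): flips 1 -> legal
(6,7): no bracket -> illegal
(7,3): no bracket -> illegal
(7,4): flips 3 -> legal
(7,5): flips 1 -> legal
(7,6): no bracket -> illegal
(7,7): flips 4 -> legal
W mobility = 13

Answer: B=14 W=13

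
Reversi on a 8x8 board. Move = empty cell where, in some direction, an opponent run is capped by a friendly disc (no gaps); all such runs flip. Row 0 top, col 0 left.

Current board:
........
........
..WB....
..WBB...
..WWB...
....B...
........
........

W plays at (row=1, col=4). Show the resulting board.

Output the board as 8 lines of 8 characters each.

Answer: ........
....W...
..WW....
..WBB...
..WWB...
....B...
........
........

Derivation:
Place W at (1,4); scan 8 dirs for brackets.
Dir NW: first cell '.' (not opp) -> no flip
Dir N: first cell '.' (not opp) -> no flip
Dir NE: first cell '.' (not opp) -> no flip
Dir W: first cell '.' (not opp) -> no flip
Dir E: first cell '.' (not opp) -> no flip
Dir SW: opp run (2,3) capped by W -> flip
Dir S: first cell '.' (not opp) -> no flip
Dir SE: first cell '.' (not opp) -> no flip
All flips: (2,3)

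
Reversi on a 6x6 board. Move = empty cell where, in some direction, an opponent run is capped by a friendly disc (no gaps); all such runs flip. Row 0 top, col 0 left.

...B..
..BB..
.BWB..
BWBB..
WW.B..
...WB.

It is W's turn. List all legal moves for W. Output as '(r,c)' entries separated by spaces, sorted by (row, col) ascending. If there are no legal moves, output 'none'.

Answer: (0,2) (0,4) (1,1) (1,4) (2,0) (2,4) (3,4) (4,2) (4,4) (5,5)

Derivation:
(0,1): no bracket -> illegal
(0,2): flips 1 -> legal
(0,4): flips 1 -> legal
(1,0): no bracket -> illegal
(1,1): flips 1 -> legal
(1,4): flips 2 -> legal
(2,0): flips 2 -> legal
(2,4): flips 1 -> legal
(3,4): flips 2 -> legal
(4,2): flips 1 -> legal
(4,4): flips 1 -> legal
(4,5): no bracket -> illegal
(5,2): no bracket -> illegal
(5,5): flips 1 -> legal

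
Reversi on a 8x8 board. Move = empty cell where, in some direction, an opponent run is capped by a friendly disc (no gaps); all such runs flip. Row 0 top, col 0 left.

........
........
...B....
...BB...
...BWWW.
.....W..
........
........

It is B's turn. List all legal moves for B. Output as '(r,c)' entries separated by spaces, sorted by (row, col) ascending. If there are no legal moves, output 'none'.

(3,5): no bracket -> illegal
(3,6): no bracket -> illegal
(3,7): no bracket -> illegal
(4,7): flips 3 -> legal
(5,3): no bracket -> illegal
(5,4): flips 1 -> legal
(5,6): flips 1 -> legal
(5,7): no bracket -> illegal
(6,4): no bracket -> illegal
(6,5): no bracket -> illegal
(6,6): flips 2 -> legal

Answer: (4,7) (5,4) (5,6) (6,6)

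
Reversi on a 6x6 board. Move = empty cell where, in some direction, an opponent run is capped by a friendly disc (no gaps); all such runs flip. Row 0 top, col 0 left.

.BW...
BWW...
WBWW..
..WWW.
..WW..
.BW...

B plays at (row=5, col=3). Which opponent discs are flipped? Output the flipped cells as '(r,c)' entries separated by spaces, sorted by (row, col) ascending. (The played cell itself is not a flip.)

Answer: (5,2)

Derivation:
Dir NW: opp run (4,2), next='.' -> no flip
Dir N: opp run (4,3) (3,3) (2,3), next='.' -> no flip
Dir NE: first cell '.' (not opp) -> no flip
Dir W: opp run (5,2) capped by B -> flip
Dir E: first cell '.' (not opp) -> no flip
Dir SW: edge -> no flip
Dir S: edge -> no flip
Dir SE: edge -> no flip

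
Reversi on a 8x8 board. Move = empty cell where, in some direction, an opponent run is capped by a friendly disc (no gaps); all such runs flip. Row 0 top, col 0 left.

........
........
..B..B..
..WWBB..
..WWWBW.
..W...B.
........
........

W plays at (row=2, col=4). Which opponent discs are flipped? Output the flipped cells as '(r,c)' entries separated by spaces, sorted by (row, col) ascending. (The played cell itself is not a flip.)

Answer: (3,4) (3,5)

Derivation:
Dir NW: first cell '.' (not opp) -> no flip
Dir N: first cell '.' (not opp) -> no flip
Dir NE: first cell '.' (not opp) -> no flip
Dir W: first cell '.' (not opp) -> no flip
Dir E: opp run (2,5), next='.' -> no flip
Dir SW: first cell 'W' (not opp) -> no flip
Dir S: opp run (3,4) capped by W -> flip
Dir SE: opp run (3,5) capped by W -> flip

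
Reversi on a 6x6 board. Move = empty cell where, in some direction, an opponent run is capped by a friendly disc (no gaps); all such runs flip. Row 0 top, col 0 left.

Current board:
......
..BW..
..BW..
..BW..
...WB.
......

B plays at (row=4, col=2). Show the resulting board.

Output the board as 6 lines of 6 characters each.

Place B at (4,2); scan 8 dirs for brackets.
Dir NW: first cell '.' (not opp) -> no flip
Dir N: first cell 'B' (not opp) -> no flip
Dir NE: opp run (3,3), next='.' -> no flip
Dir W: first cell '.' (not opp) -> no flip
Dir E: opp run (4,3) capped by B -> flip
Dir SW: first cell '.' (not opp) -> no flip
Dir S: first cell '.' (not opp) -> no flip
Dir SE: first cell '.' (not opp) -> no flip
All flips: (4,3)

Answer: ......
..BW..
..BW..
..BW..
..BBB.
......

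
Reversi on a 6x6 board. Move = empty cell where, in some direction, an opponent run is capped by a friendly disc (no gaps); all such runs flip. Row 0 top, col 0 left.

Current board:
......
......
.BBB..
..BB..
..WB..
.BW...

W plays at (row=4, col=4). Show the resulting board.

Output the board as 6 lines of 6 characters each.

Answer: ......
......
.BBB..
..BB..
..WWW.
.BW...

Derivation:
Place W at (4,4); scan 8 dirs for brackets.
Dir NW: opp run (3,3) (2,2), next='.' -> no flip
Dir N: first cell '.' (not opp) -> no flip
Dir NE: first cell '.' (not opp) -> no flip
Dir W: opp run (4,3) capped by W -> flip
Dir E: first cell '.' (not opp) -> no flip
Dir SW: first cell '.' (not opp) -> no flip
Dir S: first cell '.' (not opp) -> no flip
Dir SE: first cell '.' (not opp) -> no flip
All flips: (4,3)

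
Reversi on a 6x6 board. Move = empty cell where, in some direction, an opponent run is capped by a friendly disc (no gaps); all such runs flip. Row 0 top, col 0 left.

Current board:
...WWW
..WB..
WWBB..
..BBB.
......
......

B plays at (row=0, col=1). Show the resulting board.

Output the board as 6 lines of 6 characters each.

Answer: .B.WWW
..BB..
WWBB..
..BBB.
......
......

Derivation:
Place B at (0,1); scan 8 dirs for brackets.
Dir NW: edge -> no flip
Dir N: edge -> no flip
Dir NE: edge -> no flip
Dir W: first cell '.' (not opp) -> no flip
Dir E: first cell '.' (not opp) -> no flip
Dir SW: first cell '.' (not opp) -> no flip
Dir S: first cell '.' (not opp) -> no flip
Dir SE: opp run (1,2) capped by B -> flip
All flips: (1,2)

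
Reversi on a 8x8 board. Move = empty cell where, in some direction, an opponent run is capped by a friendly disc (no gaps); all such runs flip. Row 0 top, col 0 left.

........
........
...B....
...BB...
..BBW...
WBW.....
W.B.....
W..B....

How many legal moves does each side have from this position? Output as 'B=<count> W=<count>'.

Answer: B=5 W=6

Derivation:
-- B to move --
(3,5): no bracket -> illegal
(4,0): no bracket -> illegal
(4,1): no bracket -> illegal
(4,5): flips 1 -> legal
(5,3): flips 1 -> legal
(5,4): flips 1 -> legal
(5,5): flips 1 -> legal
(6,1): flips 1 -> legal
(6,3): no bracket -> illegal
(7,1): no bracket -> illegal
B mobility = 5
-- W to move --
(1,2): no bracket -> illegal
(1,3): no bracket -> illegal
(1,4): no bracket -> illegal
(2,2): flips 1 -> legal
(2,4): flips 4 -> legal
(2,5): flips 2 -> legal
(3,1): no bracket -> illegal
(3,2): flips 1 -> legal
(3,5): no bracket -> illegal
(4,0): no bracket -> illegal
(4,1): flips 2 -> legal
(4,5): no bracket -> illegal
(5,3): no bracket -> illegal
(5,4): no bracket -> illegal
(6,1): no bracket -> illegal
(6,3): no bracket -> illegal
(6,4): no bracket -> illegal
(7,1): no bracket -> illegal
(7,2): flips 1 -> legal
(7,4): no bracket -> illegal
W mobility = 6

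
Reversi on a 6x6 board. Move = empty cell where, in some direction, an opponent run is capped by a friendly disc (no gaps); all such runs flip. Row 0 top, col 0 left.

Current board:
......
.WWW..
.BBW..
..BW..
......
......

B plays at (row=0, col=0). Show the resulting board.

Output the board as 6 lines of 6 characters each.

Place B at (0,0); scan 8 dirs for brackets.
Dir NW: edge -> no flip
Dir N: edge -> no flip
Dir NE: edge -> no flip
Dir W: edge -> no flip
Dir E: first cell '.' (not opp) -> no flip
Dir SW: edge -> no flip
Dir S: first cell '.' (not opp) -> no flip
Dir SE: opp run (1,1) capped by B -> flip
All flips: (1,1)

Answer: B.....
.BWW..
.BBW..
..BW..
......
......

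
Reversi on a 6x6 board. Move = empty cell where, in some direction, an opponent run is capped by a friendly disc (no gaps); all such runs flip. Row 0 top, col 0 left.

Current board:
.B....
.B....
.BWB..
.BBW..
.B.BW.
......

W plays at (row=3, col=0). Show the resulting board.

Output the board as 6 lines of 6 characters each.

Place W at (3,0); scan 8 dirs for brackets.
Dir NW: edge -> no flip
Dir N: first cell '.' (not opp) -> no flip
Dir NE: opp run (2,1), next='.' -> no flip
Dir W: edge -> no flip
Dir E: opp run (3,1) (3,2) capped by W -> flip
Dir SW: edge -> no flip
Dir S: first cell '.' (not opp) -> no flip
Dir SE: opp run (4,1), next='.' -> no flip
All flips: (3,1) (3,2)

Answer: .B....
.B....
.BWB..
WWWW..
.B.BW.
......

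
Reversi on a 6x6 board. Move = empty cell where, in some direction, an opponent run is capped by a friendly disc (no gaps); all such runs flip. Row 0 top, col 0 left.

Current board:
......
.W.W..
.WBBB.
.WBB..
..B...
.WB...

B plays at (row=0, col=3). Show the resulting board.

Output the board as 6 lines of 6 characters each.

Place B at (0,3); scan 8 dirs for brackets.
Dir NW: edge -> no flip
Dir N: edge -> no flip
Dir NE: edge -> no flip
Dir W: first cell '.' (not opp) -> no flip
Dir E: first cell '.' (not opp) -> no flip
Dir SW: first cell '.' (not opp) -> no flip
Dir S: opp run (1,3) capped by B -> flip
Dir SE: first cell '.' (not opp) -> no flip
All flips: (1,3)

Answer: ...B..
.W.B..
.WBBB.
.WBB..
..B...
.WB...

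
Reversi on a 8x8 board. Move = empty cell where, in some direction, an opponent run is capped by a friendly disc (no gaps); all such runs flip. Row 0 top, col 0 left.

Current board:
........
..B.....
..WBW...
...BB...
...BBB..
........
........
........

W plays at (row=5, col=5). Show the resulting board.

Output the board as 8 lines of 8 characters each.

Answer: ........
..B.....
..WBW...
...WB...
...BWB..
.....W..
........
........

Derivation:
Place W at (5,5); scan 8 dirs for brackets.
Dir NW: opp run (4,4) (3,3) capped by W -> flip
Dir N: opp run (4,5), next='.' -> no flip
Dir NE: first cell '.' (not opp) -> no flip
Dir W: first cell '.' (not opp) -> no flip
Dir E: first cell '.' (not opp) -> no flip
Dir SW: first cell '.' (not opp) -> no flip
Dir S: first cell '.' (not opp) -> no flip
Dir SE: first cell '.' (not opp) -> no flip
All flips: (3,3) (4,4)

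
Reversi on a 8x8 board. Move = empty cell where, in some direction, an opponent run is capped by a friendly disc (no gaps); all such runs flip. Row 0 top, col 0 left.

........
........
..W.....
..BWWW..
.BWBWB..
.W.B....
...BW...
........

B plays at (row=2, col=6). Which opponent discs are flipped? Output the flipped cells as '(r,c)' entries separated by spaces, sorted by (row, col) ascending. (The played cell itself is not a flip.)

Answer: (3,5) (4,4)

Derivation:
Dir NW: first cell '.' (not opp) -> no flip
Dir N: first cell '.' (not opp) -> no flip
Dir NE: first cell '.' (not opp) -> no flip
Dir W: first cell '.' (not opp) -> no flip
Dir E: first cell '.' (not opp) -> no flip
Dir SW: opp run (3,5) (4,4) capped by B -> flip
Dir S: first cell '.' (not opp) -> no flip
Dir SE: first cell '.' (not opp) -> no flip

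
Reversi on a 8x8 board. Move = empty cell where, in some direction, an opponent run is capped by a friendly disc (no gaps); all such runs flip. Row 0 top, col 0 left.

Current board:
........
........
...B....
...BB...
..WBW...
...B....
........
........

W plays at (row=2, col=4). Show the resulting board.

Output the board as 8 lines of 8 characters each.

Place W at (2,4); scan 8 dirs for brackets.
Dir NW: first cell '.' (not opp) -> no flip
Dir N: first cell '.' (not opp) -> no flip
Dir NE: first cell '.' (not opp) -> no flip
Dir W: opp run (2,3), next='.' -> no flip
Dir E: first cell '.' (not opp) -> no flip
Dir SW: opp run (3,3) capped by W -> flip
Dir S: opp run (3,4) capped by W -> flip
Dir SE: first cell '.' (not opp) -> no flip
All flips: (3,3) (3,4)

Answer: ........
........
...BW...
...WW...
..WBW...
...B....
........
........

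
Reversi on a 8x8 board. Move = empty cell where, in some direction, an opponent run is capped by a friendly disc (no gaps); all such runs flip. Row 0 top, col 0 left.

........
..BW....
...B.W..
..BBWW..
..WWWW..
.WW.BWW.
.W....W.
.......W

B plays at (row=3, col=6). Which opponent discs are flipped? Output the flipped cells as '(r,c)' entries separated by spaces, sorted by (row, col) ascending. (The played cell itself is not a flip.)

Dir NW: opp run (2,5), next='.' -> no flip
Dir N: first cell '.' (not opp) -> no flip
Dir NE: first cell '.' (not opp) -> no flip
Dir W: opp run (3,5) (3,4) capped by B -> flip
Dir E: first cell '.' (not opp) -> no flip
Dir SW: opp run (4,5) capped by B -> flip
Dir S: first cell '.' (not opp) -> no flip
Dir SE: first cell '.' (not opp) -> no flip

Answer: (3,4) (3,5) (4,5)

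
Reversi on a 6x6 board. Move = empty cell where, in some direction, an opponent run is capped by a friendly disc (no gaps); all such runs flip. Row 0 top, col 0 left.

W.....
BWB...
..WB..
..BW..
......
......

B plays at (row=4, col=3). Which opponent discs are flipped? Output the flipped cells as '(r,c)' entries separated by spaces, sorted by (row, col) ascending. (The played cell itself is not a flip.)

Answer: (3,3)

Derivation:
Dir NW: first cell 'B' (not opp) -> no flip
Dir N: opp run (3,3) capped by B -> flip
Dir NE: first cell '.' (not opp) -> no flip
Dir W: first cell '.' (not opp) -> no flip
Dir E: first cell '.' (not opp) -> no flip
Dir SW: first cell '.' (not opp) -> no flip
Dir S: first cell '.' (not opp) -> no flip
Dir SE: first cell '.' (not opp) -> no flip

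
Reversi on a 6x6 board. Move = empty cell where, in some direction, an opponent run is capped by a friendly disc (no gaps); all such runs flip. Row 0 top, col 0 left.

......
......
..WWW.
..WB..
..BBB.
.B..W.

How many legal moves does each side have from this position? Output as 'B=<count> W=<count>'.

Answer: B=6 W=4

Derivation:
-- B to move --
(1,1): flips 1 -> legal
(1,2): flips 2 -> legal
(1,3): flips 1 -> legal
(1,4): no bracket -> illegal
(1,5): flips 1 -> legal
(2,1): flips 1 -> legal
(2,5): no bracket -> illegal
(3,1): flips 1 -> legal
(3,4): no bracket -> illegal
(3,5): no bracket -> illegal
(4,1): no bracket -> illegal
(4,5): no bracket -> illegal
(5,3): no bracket -> illegal
(5,5): no bracket -> illegal
B mobility = 6
-- W to move --
(3,1): no bracket -> illegal
(3,4): flips 2 -> legal
(3,5): no bracket -> illegal
(4,0): no bracket -> illegal
(4,1): no bracket -> illegal
(4,5): no bracket -> illegal
(5,0): no bracket -> illegal
(5,2): flips 1 -> legal
(5,3): flips 2 -> legal
(5,5): flips 2 -> legal
W mobility = 4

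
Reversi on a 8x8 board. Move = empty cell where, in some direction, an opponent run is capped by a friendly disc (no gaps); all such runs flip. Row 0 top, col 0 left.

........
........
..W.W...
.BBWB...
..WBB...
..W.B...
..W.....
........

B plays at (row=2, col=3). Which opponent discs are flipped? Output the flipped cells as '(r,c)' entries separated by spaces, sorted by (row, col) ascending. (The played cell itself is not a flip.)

Answer: (3,3)

Derivation:
Dir NW: first cell '.' (not opp) -> no flip
Dir N: first cell '.' (not opp) -> no flip
Dir NE: first cell '.' (not opp) -> no flip
Dir W: opp run (2,2), next='.' -> no flip
Dir E: opp run (2,4), next='.' -> no flip
Dir SW: first cell 'B' (not opp) -> no flip
Dir S: opp run (3,3) capped by B -> flip
Dir SE: first cell 'B' (not opp) -> no flip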